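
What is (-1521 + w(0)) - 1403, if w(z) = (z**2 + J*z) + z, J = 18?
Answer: -2924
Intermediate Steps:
w(z) = z**2 + 19*z (w(z) = (z**2 + 18*z) + z = z**2 + 19*z)
(-1521 + w(0)) - 1403 = (-1521 + 0*(19 + 0)) - 1403 = (-1521 + 0*19) - 1403 = (-1521 + 0) - 1403 = -1521 - 1403 = -2924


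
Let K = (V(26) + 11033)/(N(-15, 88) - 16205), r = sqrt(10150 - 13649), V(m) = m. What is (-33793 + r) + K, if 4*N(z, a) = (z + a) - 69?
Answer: -547592831/16204 + I*sqrt(3499) ≈ -33794.0 + 59.152*I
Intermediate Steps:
N(z, a) = -69/4 + a/4 + z/4 (N(z, a) = ((z + a) - 69)/4 = ((a + z) - 69)/4 = (-69 + a + z)/4 = -69/4 + a/4 + z/4)
r = I*sqrt(3499) (r = sqrt(-3499) = I*sqrt(3499) ≈ 59.152*I)
K = -11059/16204 (K = (26 + 11033)/((-69/4 + (1/4)*88 + (1/4)*(-15)) - 16205) = 11059/((-69/4 + 22 - 15/4) - 16205) = 11059/(1 - 16205) = 11059/(-16204) = 11059*(-1/16204) = -11059/16204 ≈ -0.68249)
(-33793 + r) + K = (-33793 + I*sqrt(3499)) - 11059/16204 = -547592831/16204 + I*sqrt(3499)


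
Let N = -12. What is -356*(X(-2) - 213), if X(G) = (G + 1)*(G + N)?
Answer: 70844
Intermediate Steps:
X(G) = (1 + G)*(-12 + G) (X(G) = (G + 1)*(G - 12) = (1 + G)*(-12 + G))
-356*(X(-2) - 213) = -356*((-12 + (-2)² - 11*(-2)) - 213) = -356*((-12 + 4 + 22) - 213) = -356*(14 - 213) = -356*(-199) = 70844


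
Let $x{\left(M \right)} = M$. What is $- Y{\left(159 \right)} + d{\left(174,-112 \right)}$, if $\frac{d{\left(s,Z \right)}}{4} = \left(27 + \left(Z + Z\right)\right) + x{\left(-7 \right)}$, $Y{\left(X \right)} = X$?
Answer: $-975$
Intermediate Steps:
$d{\left(s,Z \right)} = 80 + 8 Z$ ($d{\left(s,Z \right)} = 4 \left(\left(27 + \left(Z + Z\right)\right) - 7\right) = 4 \left(\left(27 + 2 Z\right) - 7\right) = 4 \left(20 + 2 Z\right) = 80 + 8 Z$)
$- Y{\left(159 \right)} + d{\left(174,-112 \right)} = \left(-1\right) 159 + \left(80 + 8 \left(-112\right)\right) = -159 + \left(80 - 896\right) = -159 - 816 = -975$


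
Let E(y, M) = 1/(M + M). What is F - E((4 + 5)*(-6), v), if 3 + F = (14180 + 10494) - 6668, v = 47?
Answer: 1692281/94 ≈ 18003.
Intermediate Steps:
E(y, M) = 1/(2*M)
F = 18003 (F = -3 + ((14180 + 10494) - 6668) = -3 + (24674 - 6668) = -3 + 18006 = 18003)
F - E((4 + 5)*(-6), v) = 18003 - 1/(2*47) = 18003 - 1*1/94 = 18003 - 1/94 = 1692281/94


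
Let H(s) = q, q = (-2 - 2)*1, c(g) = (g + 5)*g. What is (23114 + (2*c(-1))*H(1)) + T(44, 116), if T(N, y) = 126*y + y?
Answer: 37878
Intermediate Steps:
c(g) = g*(5 + g) (c(g) = (5 + g)*g = g*(5 + g))
q = -4 (q = -4*1 = -4)
H(s) = -4
T(N, y) = 127*y
(23114 + (2*c(-1))*H(1)) + T(44, 116) = (23114 + (2*(-(5 - 1)))*(-4)) + 127*116 = (23114 + (2*(-1*4))*(-4)) + 14732 = (23114 + (2*(-4))*(-4)) + 14732 = (23114 - 8*(-4)) + 14732 = (23114 + 32) + 14732 = 23146 + 14732 = 37878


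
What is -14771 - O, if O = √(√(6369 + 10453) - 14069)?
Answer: -14771 - I*√(14069 - √16822) ≈ -14771.0 - 118.06*I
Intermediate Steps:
O = √(-14069 + √16822) (O = √(√16822 - 14069) = √(-14069 + √16822) ≈ 118.06*I)
-14771 - O = -14771 - √(-14069 + √16822)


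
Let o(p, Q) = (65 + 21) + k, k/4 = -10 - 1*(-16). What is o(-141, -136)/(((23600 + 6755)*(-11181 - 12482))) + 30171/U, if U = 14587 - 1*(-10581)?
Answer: 333408243599/278122029328 ≈ 1.1988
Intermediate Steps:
k = 24 (k = 4*(-10 - 1*(-16)) = 4*(-10 + 16) = 4*6 = 24)
o(p, Q) = 110 (o(p, Q) = (65 + 21) + 24 = 86 + 24 = 110)
U = 25168 (U = 14587 + 10581 = 25168)
o(-141, -136)/(((23600 + 6755)*(-11181 - 12482))) + 30171/U = 110/(((23600 + 6755)*(-11181 - 12482))) + 30171/25168 = 110/((30355*(-23663))) + 30171*(1/25168) = 110/(-718290365) + 30171/25168 = 110*(-1/718290365) + 30171/25168 = -22/143658073 + 30171/25168 = 333408243599/278122029328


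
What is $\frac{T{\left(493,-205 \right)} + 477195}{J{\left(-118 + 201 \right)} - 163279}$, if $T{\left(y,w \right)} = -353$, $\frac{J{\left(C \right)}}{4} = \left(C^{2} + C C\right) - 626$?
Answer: $- \frac{476842}{110671} \approx -4.3086$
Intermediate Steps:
$J{\left(C \right)} = -2504 + 8 C^{2}$ ($J{\left(C \right)} = 4 \left(\left(C^{2} + C C\right) - 626\right) = 4 \left(\left(C^{2} + C^{2}\right) - 626\right) = 4 \left(2 C^{2} - 626\right) = 4 \left(-626 + 2 C^{2}\right) = -2504 + 8 C^{2}$)
$\frac{T{\left(493,-205 \right)} + 477195}{J{\left(-118 + 201 \right)} - 163279} = \frac{-353 + 477195}{\left(-2504 + 8 \left(-118 + 201\right)^{2}\right) - 163279} = \frac{476842}{\left(-2504 + 8 \cdot 83^{2}\right) - 163279} = \frac{476842}{\left(-2504 + 8 \cdot 6889\right) - 163279} = \frac{476842}{\left(-2504 + 55112\right) - 163279} = \frac{476842}{52608 - 163279} = \frac{476842}{-110671} = 476842 \left(- \frac{1}{110671}\right) = - \frac{476842}{110671}$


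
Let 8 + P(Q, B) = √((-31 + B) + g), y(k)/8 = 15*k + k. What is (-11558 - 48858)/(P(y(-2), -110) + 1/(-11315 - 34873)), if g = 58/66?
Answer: 11342117185597440/4790048106827 + 2921446520193024*I*√33/4790048106827 ≈ 2367.9 + 3503.6*I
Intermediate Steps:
g = 29/33 (g = 58*(1/66) = 29/33 ≈ 0.87879)
y(k) = 128*k (y(k) = 8*(15*k + k) = 8*(16*k) = 128*k)
P(Q, B) = -8 + √(-994/33 + B) (P(Q, B) = -8 + √((-31 + B) + 29/33) = -8 + √(-994/33 + B))
(-11558 - 48858)/(P(y(-2), -110) + 1/(-11315 - 34873)) = (-11558 - 48858)/((-8 + √(-32802 + 1089*(-110))/33) + 1/(-11315 - 34873)) = -60416/((-8 + √(-32802 - 119790)/33) + 1/(-46188)) = -60416/((-8 + √(-152592)/33) - 1/46188) = -60416/((-8 + (68*I*√33)/33) - 1/46188) = -60416/((-8 + 68*I*√33/33) - 1/46188) = -60416/(-369505/46188 + 68*I*√33/33)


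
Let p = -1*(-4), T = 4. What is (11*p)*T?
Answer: 176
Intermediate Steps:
p = 4
(11*p)*T = (11*4)*4 = 44*4 = 176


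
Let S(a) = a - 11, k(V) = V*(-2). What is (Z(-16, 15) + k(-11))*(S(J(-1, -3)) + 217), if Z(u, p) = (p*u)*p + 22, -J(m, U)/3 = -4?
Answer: -775208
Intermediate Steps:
J(m, U) = 12 (J(m, U) = -3*(-4) = 12)
k(V) = -2*V
S(a) = -11 + a
Z(u, p) = 22 + u*p**2 (Z(u, p) = u*p**2 + 22 = 22 + u*p**2)
(Z(-16, 15) + k(-11))*(S(J(-1, -3)) + 217) = ((22 - 16*15**2) - 2*(-11))*((-11 + 12) + 217) = ((22 - 16*225) + 22)*(1 + 217) = ((22 - 3600) + 22)*218 = (-3578 + 22)*218 = -3556*218 = -775208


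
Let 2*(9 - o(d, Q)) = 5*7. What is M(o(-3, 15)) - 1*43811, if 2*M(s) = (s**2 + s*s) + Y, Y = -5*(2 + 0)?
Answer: -174975/4 ≈ -43744.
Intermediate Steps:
o(d, Q) = -17/2 (o(d, Q) = 9 - 5*7/2 = 9 - 1/2*35 = 9 - 35/2 = -17/2)
Y = -10 (Y = -5*2 = -10)
M(s) = -5 + s**2 (M(s) = ((s**2 + s*s) - 10)/2 = ((s**2 + s**2) - 10)/2 = (2*s**2 - 10)/2 = (-10 + 2*s**2)/2 = -5 + s**2)
M(o(-3, 15)) - 1*43811 = (-5 + (-17/2)**2) - 1*43811 = (-5 + 289/4) - 43811 = 269/4 - 43811 = -174975/4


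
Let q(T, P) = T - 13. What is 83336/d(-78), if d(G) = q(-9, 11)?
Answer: -3788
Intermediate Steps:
q(T, P) = -13 + T
d(G) = -22 (d(G) = -13 - 9 = -22)
83336/d(-78) = 83336/(-22) = 83336*(-1/22) = -3788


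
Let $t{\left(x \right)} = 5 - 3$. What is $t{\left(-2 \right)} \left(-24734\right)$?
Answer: $-49468$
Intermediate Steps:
$t{\left(x \right)} = 2$
$t{\left(-2 \right)} \left(-24734\right) = 2 \left(-24734\right) = -49468$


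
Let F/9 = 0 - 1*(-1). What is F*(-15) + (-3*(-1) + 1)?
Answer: -131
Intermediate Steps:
F = 9 (F = 9*(0 - 1*(-1)) = 9*(0 + 1) = 9*1 = 9)
F*(-15) + (-3*(-1) + 1) = 9*(-15) + (-3*(-1) + 1) = -135 + (3 + 1) = -135 + 4 = -131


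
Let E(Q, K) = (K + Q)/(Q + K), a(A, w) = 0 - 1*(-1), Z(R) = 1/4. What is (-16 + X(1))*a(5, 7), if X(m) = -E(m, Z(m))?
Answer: -17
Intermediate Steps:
Z(R) = ¼
a(A, w) = 1 (a(A, w) = 0 + 1 = 1)
E(Q, K) = 1 (E(Q, K) = (K + Q)/(K + Q) = 1)
X(m) = -1 (X(m) = -1*1 = -1)
(-16 + X(1))*a(5, 7) = (-16 - 1)*1 = -17*1 = -17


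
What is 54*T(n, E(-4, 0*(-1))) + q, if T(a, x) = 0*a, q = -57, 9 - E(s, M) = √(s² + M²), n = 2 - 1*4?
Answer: -57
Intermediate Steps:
n = -2 (n = 2 - 4 = -2)
E(s, M) = 9 - √(M² + s²) (E(s, M) = 9 - √(s² + M²) = 9 - √(M² + s²))
T(a, x) = 0
54*T(n, E(-4, 0*(-1))) + q = 54*0 - 57 = 0 - 57 = -57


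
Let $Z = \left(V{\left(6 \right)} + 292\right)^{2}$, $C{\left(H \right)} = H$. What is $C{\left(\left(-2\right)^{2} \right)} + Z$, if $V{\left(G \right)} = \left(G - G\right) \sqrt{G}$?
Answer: $85268$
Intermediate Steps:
$V{\left(G \right)} = 0$ ($V{\left(G \right)} = 0 \sqrt{G} = 0$)
$Z = 85264$ ($Z = \left(0 + 292\right)^{2} = 292^{2} = 85264$)
$C{\left(\left(-2\right)^{2} \right)} + Z = \left(-2\right)^{2} + 85264 = 4 + 85264 = 85268$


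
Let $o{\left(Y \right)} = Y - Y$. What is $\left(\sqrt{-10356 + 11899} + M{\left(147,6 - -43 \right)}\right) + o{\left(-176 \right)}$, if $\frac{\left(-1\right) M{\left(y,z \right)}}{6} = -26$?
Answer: $156 + \sqrt{1543} \approx 195.28$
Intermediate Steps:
$M{\left(y,z \right)} = 156$ ($M{\left(y,z \right)} = \left(-6\right) \left(-26\right) = 156$)
$o{\left(Y \right)} = 0$
$\left(\sqrt{-10356 + 11899} + M{\left(147,6 - -43 \right)}\right) + o{\left(-176 \right)} = \left(\sqrt{-10356 + 11899} + 156\right) + 0 = \left(\sqrt{1543} + 156\right) + 0 = \left(156 + \sqrt{1543}\right) + 0 = 156 + \sqrt{1543}$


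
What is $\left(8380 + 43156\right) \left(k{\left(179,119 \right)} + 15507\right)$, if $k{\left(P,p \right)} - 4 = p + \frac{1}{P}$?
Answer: $\frac{144185926256}{179} \approx 8.0551 \cdot 10^{8}$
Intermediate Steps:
$k{\left(P,p \right)} = 4 + p + \frac{1}{P}$ ($k{\left(P,p \right)} = 4 + \left(p + \frac{1}{P}\right) = 4 + p + \frac{1}{P}$)
$\left(8380 + 43156\right) \left(k{\left(179,119 \right)} + 15507\right) = \left(8380 + 43156\right) \left(\left(4 + 119 + \frac{1}{179}\right) + 15507\right) = 51536 \left(\left(4 + 119 + \frac{1}{179}\right) + 15507\right) = 51536 \left(\frac{22018}{179} + 15507\right) = 51536 \cdot \frac{2797771}{179} = \frac{144185926256}{179}$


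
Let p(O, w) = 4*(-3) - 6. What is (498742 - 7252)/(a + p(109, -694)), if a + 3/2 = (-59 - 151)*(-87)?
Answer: 327660/12167 ≈ 26.930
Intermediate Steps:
p(O, w) = -18 (p(O, w) = -12 - 6 = -18)
a = 36537/2 (a = -3/2 + (-59 - 151)*(-87) = -3/2 - 210*(-87) = -3/2 + 18270 = 36537/2 ≈ 18269.)
(498742 - 7252)/(a + p(109, -694)) = (498742 - 7252)/(36537/2 - 18) = 491490/(36501/2) = 491490*(2/36501) = 327660/12167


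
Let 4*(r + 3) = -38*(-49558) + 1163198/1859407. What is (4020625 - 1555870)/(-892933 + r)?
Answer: -3055321800190/523280322097 ≈ -5.8388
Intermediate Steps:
r = 1750810775171/3718814 (r = -3 + (-38*(-49558) + 1163198/1859407)/4 = -3 + (1883204 + 1163198*(1/1859407))/4 = -3 + (1883204 + 1163198/1859407)/4 = -3 + (¼)*(3501643863226/1859407) = -3 + 1750821931613/3718814 = 1750810775171/3718814 ≈ 4.7080e+5)
(4020625 - 1555870)/(-892933 + r) = (4020625 - 1555870)/(-892933 + 1750810775171/3718814) = 2464755/(-1569840966291/3718814) = 2464755*(-3718814/1569840966291) = -3055321800190/523280322097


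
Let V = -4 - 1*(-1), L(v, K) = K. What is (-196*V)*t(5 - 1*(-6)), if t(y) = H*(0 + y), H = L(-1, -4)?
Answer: -25872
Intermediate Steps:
V = -3 (V = -4 + 1 = -3)
H = -4
t(y) = -4*y (t(y) = -4*(0 + y) = -4*y)
(-196*V)*t(5 - 1*(-6)) = (-196*(-3))*(-4*(5 - 1*(-6))) = 588*(-4*(5 + 6)) = 588*(-4*11) = 588*(-44) = -25872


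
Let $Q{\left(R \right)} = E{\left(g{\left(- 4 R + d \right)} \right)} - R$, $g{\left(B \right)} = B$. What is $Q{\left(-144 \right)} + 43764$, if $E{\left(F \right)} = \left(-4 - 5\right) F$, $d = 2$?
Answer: $38706$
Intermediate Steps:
$E{\left(F \right)} = - 9 F$
$Q{\left(R \right)} = -18 + 35 R$ ($Q{\left(R \right)} = - 9 \left(- 4 R + 2\right) - R = - 9 \left(2 - 4 R\right) - R = \left(-18 + 36 R\right) - R = -18 + 35 R$)
$Q{\left(-144 \right)} + 43764 = \left(-18 + 35 \left(-144\right)\right) + 43764 = \left(-18 - 5040\right) + 43764 = -5058 + 43764 = 38706$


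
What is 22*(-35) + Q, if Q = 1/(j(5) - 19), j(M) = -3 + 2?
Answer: -15401/20 ≈ -770.05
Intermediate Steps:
j(M) = -1
Q = -1/20 (Q = 1/(-1 - 19) = 1/(-20) = -1/20 ≈ -0.050000)
22*(-35) + Q = 22*(-35) - 1/20 = -770 - 1/20 = -15401/20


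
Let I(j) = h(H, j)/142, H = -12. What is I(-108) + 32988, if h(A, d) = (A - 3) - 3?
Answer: 2342139/71 ≈ 32988.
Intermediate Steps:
h(A, d) = -6 + A (h(A, d) = (-3 + A) - 3 = -6 + A)
I(j) = -9/71 (I(j) = (-6 - 12)/142 = -18*1/142 = -9/71)
I(-108) + 32988 = -9/71 + 32988 = 2342139/71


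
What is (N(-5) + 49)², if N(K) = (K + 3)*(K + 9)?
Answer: 1681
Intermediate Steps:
N(K) = (3 + K)*(9 + K)
(N(-5) + 49)² = ((27 + (-5)² + 12*(-5)) + 49)² = ((27 + 25 - 60) + 49)² = (-8 + 49)² = 41² = 1681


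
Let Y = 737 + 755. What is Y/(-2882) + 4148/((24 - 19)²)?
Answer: 5958618/36025 ≈ 165.40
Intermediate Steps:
Y = 1492
Y/(-2882) + 4148/((24 - 19)²) = 1492/(-2882) + 4148/((24 - 19)²) = 1492*(-1/2882) + 4148/(5²) = -746/1441 + 4148/25 = 5958618/36025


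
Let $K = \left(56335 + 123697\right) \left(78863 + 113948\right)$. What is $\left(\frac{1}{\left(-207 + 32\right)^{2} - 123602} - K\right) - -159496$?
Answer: $- \frac{3227416736627513}{92977} \approx -3.4712 \cdot 10^{10}$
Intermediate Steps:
$K = 34712149952$ ($K = 180032 \cdot 192811 = 34712149952$)
$\left(\frac{1}{\left(-207 + 32\right)^{2} - 123602} - K\right) - -159496 = \left(\frac{1}{\left(-207 + 32\right)^{2} - 123602} - 34712149952\right) - -159496 = \left(\frac{1}{\left(-175\right)^{2} - 123602} - 34712149952\right) + 159496 = \left(\frac{1}{30625 - 123602} - 34712149952\right) + 159496 = \left(\frac{1}{-92977} - 34712149952\right) + 159496 = \left(- \frac{1}{92977} - 34712149952\right) + 159496 = - \frac{3227431566087105}{92977} + 159496 = - \frac{3227416736627513}{92977}$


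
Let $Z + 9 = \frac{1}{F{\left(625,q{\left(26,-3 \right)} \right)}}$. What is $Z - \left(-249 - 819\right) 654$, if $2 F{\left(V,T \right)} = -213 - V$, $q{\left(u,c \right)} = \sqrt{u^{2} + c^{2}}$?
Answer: $\frac{292655996}{419} \approx 6.9846 \cdot 10^{5}$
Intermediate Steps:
$q{\left(u,c \right)} = \sqrt{c^{2} + u^{2}}$
$F{\left(V,T \right)} = - \frac{213}{2} - \frac{V}{2}$ ($F{\left(V,T \right)} = \frac{-213 - V}{2} = - \frac{213}{2} - \frac{V}{2}$)
$Z = - \frac{3772}{419}$ ($Z = -9 + \frac{1}{- \frac{213}{2} - \frac{625}{2}} = -9 + \frac{1}{-419} = -9 - \frac{1}{419} = - \frac{3772}{419} \approx -9.0024$)
$Z - \left(-249 - 819\right) 654 = - \frac{3772}{419} - \left(-249 - 819\right) 654 = - \frac{3772}{419} - \left(-1068\right) 654 = - \frac{3772}{419} - -698472 = - \frac{3772}{419} + 698472 = \frac{292655996}{419}$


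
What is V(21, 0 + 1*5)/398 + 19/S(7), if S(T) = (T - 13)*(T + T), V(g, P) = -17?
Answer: -4495/16716 ≈ -0.26890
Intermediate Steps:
S(T) = 2*T*(-13 + T) (S(T) = (-13 + T)*(2*T) = 2*T*(-13 + T))
V(21, 0 + 1*5)/398 + 19/S(7) = -17/398 + 19/((2*7*(-13 + 7))) = -17*1/398 + 19/((2*7*(-6))) = -17/398 + 19/(-84) = -17/398 + 19*(-1/84) = -17/398 - 19/84 = -4495/16716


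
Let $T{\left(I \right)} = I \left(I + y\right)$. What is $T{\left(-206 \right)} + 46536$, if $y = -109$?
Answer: $111426$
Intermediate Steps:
$T{\left(I \right)} = I \left(-109 + I\right)$ ($T{\left(I \right)} = I \left(I - 109\right) = I \left(-109 + I\right)$)
$T{\left(-206 \right)} + 46536 = - 206 \left(-109 - 206\right) + 46536 = \left(-206\right) \left(-315\right) + 46536 = 64890 + 46536 = 111426$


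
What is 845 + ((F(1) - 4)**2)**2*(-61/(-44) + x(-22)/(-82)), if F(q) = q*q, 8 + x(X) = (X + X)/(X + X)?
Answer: 1739435/1804 ≈ 964.21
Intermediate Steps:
x(X) = -7 (x(X) = -8 + (X + X)/(X + X) = -8 + (2*X)/((2*X)) = -8 + (2*X)*(1/(2*X)) = -8 + 1 = -7)
F(q) = q**2
845 + ((F(1) - 4)**2)**2*(-61/(-44) + x(-22)/(-82)) = 845 + ((1**2 - 4)**2)**2*(-61/(-44) - 7/(-82)) = 845 + ((1 - 4)**2)**2*(-61*(-1/44) - 7*(-1/82)) = 845 + ((-3)**2)**2*(61/44 + 7/82) = 845 + 9**2*(2655/1804) = 845 + 81*(2655/1804) = 845 + 215055/1804 = 1739435/1804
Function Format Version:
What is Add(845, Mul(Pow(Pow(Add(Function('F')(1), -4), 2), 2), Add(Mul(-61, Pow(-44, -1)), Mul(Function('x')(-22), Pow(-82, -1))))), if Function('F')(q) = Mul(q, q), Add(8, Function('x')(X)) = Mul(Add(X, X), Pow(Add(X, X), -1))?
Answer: Rational(1739435, 1804) ≈ 964.21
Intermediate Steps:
Function('x')(X) = -7 (Function('x')(X) = Add(-8, Mul(Add(X, X), Pow(Add(X, X), -1))) = Add(-8, Mul(Mul(2, X), Pow(Mul(2, X), -1))) = Add(-8, Mul(Mul(2, X), Mul(Rational(1, 2), Pow(X, -1)))) = Add(-8, 1) = -7)
Function('F')(q) = Pow(q, 2)
Add(845, Mul(Pow(Pow(Add(Function('F')(1), -4), 2), 2), Add(Mul(-61, Pow(-44, -1)), Mul(Function('x')(-22), Pow(-82, -1))))) = Add(845, Mul(Pow(Pow(Add(Pow(1, 2), -4), 2), 2), Add(Mul(-61, Pow(-44, -1)), Mul(-7, Pow(-82, -1))))) = Add(845, Mul(Pow(Pow(Add(1, -4), 2), 2), Add(Mul(-61, Rational(-1, 44)), Mul(-7, Rational(-1, 82))))) = Add(845, Mul(Pow(Pow(-3, 2), 2), Add(Rational(61, 44), Rational(7, 82)))) = Add(845, Mul(Pow(9, 2), Rational(2655, 1804))) = Add(845, Mul(81, Rational(2655, 1804))) = Add(845, Rational(215055, 1804)) = Rational(1739435, 1804)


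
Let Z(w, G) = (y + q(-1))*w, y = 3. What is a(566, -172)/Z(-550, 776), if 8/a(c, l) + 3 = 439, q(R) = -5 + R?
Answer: 1/89925 ≈ 1.1120e-5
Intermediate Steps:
Z(w, G) = -3*w (Z(w, G) = (3 + (-5 - 1))*w = (3 - 6)*w = -3*w)
a(c, l) = 2/109 (a(c, l) = 8/(-3 + 439) = 8/436 = 8*(1/436) = 2/109)
a(566, -172)/Z(-550, 776) = 2/(109*((-3*(-550)))) = (2/109)/1650 = (2/109)*(1/1650) = 1/89925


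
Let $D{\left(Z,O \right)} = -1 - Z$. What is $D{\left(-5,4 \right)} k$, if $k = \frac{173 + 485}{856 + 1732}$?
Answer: $\frac{658}{647} \approx 1.017$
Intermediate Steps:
$k = \frac{329}{1294}$ ($k = \frac{658}{2588} = 658 \cdot \frac{1}{2588} = \frac{329}{1294} \approx 0.25425$)
$D{\left(-5,4 \right)} k = \left(-1 - -5\right) \frac{329}{1294} = \left(-1 + 5\right) \frac{329}{1294} = 4 \cdot \frac{329}{1294} = \frac{658}{647}$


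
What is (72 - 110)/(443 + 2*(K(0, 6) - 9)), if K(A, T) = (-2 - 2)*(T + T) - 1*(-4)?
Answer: -38/337 ≈ -0.11276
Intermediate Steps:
K(A, T) = 4 - 8*T (K(A, T) = -8*T + 4 = 4 - 8*T)
(72 - 110)/(443 + 2*(K(0, 6) - 9)) = (72 - 110)/(443 + 2*((4 - 8*6) - 9)) = -38/(443 + 2*((4 - 48) - 9)) = -38/(443 + 2*(-44 - 9)) = -38/(443 + 2*(-53)) = -38/(443 - 106) = -38/337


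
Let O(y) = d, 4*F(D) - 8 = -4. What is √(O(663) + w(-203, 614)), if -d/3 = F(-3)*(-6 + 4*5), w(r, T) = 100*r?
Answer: I*√20342 ≈ 142.63*I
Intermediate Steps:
F(D) = 1 (F(D) = 2 + (¼)*(-4) = 2 - 1 = 1)
d = -42 (d = -3*(-6 + 4*5) = -3*(-6 + 20) = -3*14 = -42)
O(y) = -42
√(O(663) + w(-203, 614)) = √(-42 + 100*(-203)) = √(-42 - 20300) = √(-20342) = I*√20342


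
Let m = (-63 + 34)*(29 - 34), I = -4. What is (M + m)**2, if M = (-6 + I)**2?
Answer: 60025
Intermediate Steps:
m = 145 (m = -29*(-5) = 145)
M = 100 (M = (-6 - 4)**2 = (-10)**2 = 100)
(M + m)**2 = (100 + 145)**2 = 245**2 = 60025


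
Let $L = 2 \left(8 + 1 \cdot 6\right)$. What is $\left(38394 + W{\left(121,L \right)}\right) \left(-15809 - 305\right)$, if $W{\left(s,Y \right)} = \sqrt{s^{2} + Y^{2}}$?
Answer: $-618680916 - 80570 \sqrt{617} \approx -6.2068 \cdot 10^{8}$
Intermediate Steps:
$L = 28$ ($L = 2 \left(8 + 6\right) = 2 \cdot 14 = 28$)
$W{\left(s,Y \right)} = \sqrt{Y^{2} + s^{2}}$
$\left(38394 + W{\left(121,L \right)}\right) \left(-15809 - 305\right) = \left(38394 + \sqrt{28^{2} + 121^{2}}\right) \left(-15809 - 305\right) = \left(38394 + \sqrt{784 + 14641}\right) \left(-16114\right) = \left(38394 + \sqrt{15425}\right) \left(-16114\right) = \left(38394 + 5 \sqrt{617}\right) \left(-16114\right) = -618680916 - 80570 \sqrt{617}$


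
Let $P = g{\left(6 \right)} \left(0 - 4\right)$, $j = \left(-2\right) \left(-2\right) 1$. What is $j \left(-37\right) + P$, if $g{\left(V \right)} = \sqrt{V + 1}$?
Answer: $-148 - 4 \sqrt{7} \approx -158.58$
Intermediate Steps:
$j = 4$ ($j = 4 \cdot 1 = 4$)
$g{\left(V \right)} = \sqrt{1 + V}$
$P = - 4 \sqrt{7}$ ($P = \sqrt{1 + 6} \left(0 - 4\right) = \sqrt{7} \left(-4\right) = - 4 \sqrt{7} \approx -10.583$)
$j \left(-37\right) + P = 4 \left(-37\right) - 4 \sqrt{7} = -148 - 4 \sqrt{7}$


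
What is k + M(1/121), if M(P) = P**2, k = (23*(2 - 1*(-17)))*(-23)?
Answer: -147156690/14641 ≈ -10051.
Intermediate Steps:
k = -10051 (k = (23*(2 + 17))*(-23) = (23*19)*(-23) = 437*(-23) = -10051)
k + M(1/121) = -10051 + (1/121)**2 = -10051 + 1/14641 = -147156690/14641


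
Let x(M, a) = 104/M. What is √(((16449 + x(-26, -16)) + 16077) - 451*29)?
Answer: √19443 ≈ 139.44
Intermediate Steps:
√(((16449 + x(-26, -16)) + 16077) - 451*29) = √(((16449 + 104/(-26)) + 16077) - 451*29) = √(((16449 + 104*(-1/26)) + 16077) - 13079) = √(((16449 - 4) + 16077) - 13079) = √((16445 + 16077) - 13079) = √(32522 - 13079) = √19443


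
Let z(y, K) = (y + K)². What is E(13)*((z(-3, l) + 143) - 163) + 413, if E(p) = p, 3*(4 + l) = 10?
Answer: 2950/9 ≈ 327.78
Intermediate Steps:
l = -⅔ (l = -4 + (⅓)*10 = -4 + 10/3 = -⅔ ≈ -0.66667)
z(y, K) = (K + y)²
E(13)*((z(-3, l) + 143) - 163) + 413 = 13*(((-⅔ - 3)² + 143) - 163) + 413 = 13*(((-11/3)² + 143) - 163) + 413 = 13*((121/9 + 143) - 163) + 413 = 13*(1408/9 - 163) + 413 = 13*(-59/9) + 413 = -767/9 + 413 = 2950/9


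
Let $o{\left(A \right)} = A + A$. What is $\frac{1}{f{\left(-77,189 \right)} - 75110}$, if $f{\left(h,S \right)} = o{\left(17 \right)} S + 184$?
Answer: $- \frac{1}{68500} \approx -1.4599 \cdot 10^{-5}$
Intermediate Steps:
$o{\left(A \right)} = 2 A$
$f{\left(h,S \right)} = 184 + 34 S$ ($f{\left(h,S \right)} = 2 \cdot 17 S + 184 = 34 S + 184 = 184 + 34 S$)
$\frac{1}{f{\left(-77,189 \right)} - 75110} = \frac{1}{\left(184 + 34 \cdot 189\right) - 75110} = \frac{1}{\left(184 + 6426\right) - 75110} = \frac{1}{6610 - 75110} = \frac{1}{-68500} = - \frac{1}{68500}$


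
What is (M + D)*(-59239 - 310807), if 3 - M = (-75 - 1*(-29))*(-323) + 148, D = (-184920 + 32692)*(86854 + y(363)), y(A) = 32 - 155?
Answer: 4885680951746866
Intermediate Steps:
y(A) = -123
D = -13202886668 (D = (-184920 + 32692)*(86854 - 123) = -152228*86731 = -13202886668)
M = -15003 (M = 3 - ((-75 - 1*(-29))*(-323) + 148) = 3 - ((-75 + 29)*(-323) + 148) = 3 - (-46*(-323) + 148) = 3 - (14858 + 148) = 3 - 1*15006 = 3 - 15006 = -15003)
(M + D)*(-59239 - 310807) = (-15003 - 13202886668)*(-59239 - 310807) = -13202901671*(-370046) = 4885680951746866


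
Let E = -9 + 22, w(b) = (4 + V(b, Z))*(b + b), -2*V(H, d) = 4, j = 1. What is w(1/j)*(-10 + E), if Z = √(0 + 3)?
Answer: 12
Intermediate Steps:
Z = √3 ≈ 1.7320
V(H, d) = -2 (V(H, d) = -½*4 = -2)
w(b) = 4*b (w(b) = (4 - 2)*(b + b) = 2*(2*b) = 4*b)
E = 13
w(1/j)*(-10 + E) = (4/1)*(-10 + 13) = (4*1)*3 = 4*3 = 12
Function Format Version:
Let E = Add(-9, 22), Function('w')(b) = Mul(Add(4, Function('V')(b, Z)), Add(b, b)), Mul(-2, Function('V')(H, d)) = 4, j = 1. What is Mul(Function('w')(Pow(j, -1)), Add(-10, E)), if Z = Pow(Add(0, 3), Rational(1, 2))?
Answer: 12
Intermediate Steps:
Z = Pow(3, Rational(1, 2)) ≈ 1.7320
Function('V')(H, d) = -2 (Function('V')(H, d) = Mul(Rational(-1, 2), 4) = -2)
Function('w')(b) = Mul(4, b) (Function('w')(b) = Mul(Add(4, -2), Add(b, b)) = Mul(2, Mul(2, b)) = Mul(4, b))
E = 13
Mul(Function('w')(Pow(j, -1)), Add(-10, E)) = Mul(Mul(4, Pow(1, -1)), Add(-10, 13)) = Mul(Mul(4, 1), 3) = Mul(4, 3) = 12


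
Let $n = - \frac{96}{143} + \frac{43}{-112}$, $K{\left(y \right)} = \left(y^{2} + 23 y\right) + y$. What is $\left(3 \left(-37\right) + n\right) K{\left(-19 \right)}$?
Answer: $\frac{170494315}{16016} \approx 10645.0$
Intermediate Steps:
$K{\left(y \right)} = y^{2} + 24 y$
$n = - \frac{16901}{16016}$ ($n = \left(-96\right) \frac{1}{143} + 43 \left(- \frac{1}{112}\right) = - \frac{96}{143} - \frac{43}{112} = - \frac{16901}{16016} \approx -1.0553$)
$\left(3 \left(-37\right) + n\right) K{\left(-19 \right)} = \left(3 \left(-37\right) - \frac{16901}{16016}\right) \left(- 19 \left(24 - 19\right)\right) = \left(-111 - \frac{16901}{16016}\right) \left(\left(-19\right) 5\right) = \left(- \frac{1794677}{16016}\right) \left(-95\right) = \frac{170494315}{16016}$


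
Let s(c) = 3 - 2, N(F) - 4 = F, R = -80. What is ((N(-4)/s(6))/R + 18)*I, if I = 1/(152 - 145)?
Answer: 18/7 ≈ 2.5714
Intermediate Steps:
N(F) = 4 + F
s(c) = 1
I = ⅐ (I = 1/7 = ⅐ ≈ 0.14286)
((N(-4)/s(6))/R + 18)*I = (((4 - 4)/1)/(-80) + 18)*(⅐) = ((0*1)*(-1/80) + 18)*(⅐) = (0*(-1/80) + 18)*(⅐) = (0 + 18)*(⅐) = 18*(⅐) = 18/7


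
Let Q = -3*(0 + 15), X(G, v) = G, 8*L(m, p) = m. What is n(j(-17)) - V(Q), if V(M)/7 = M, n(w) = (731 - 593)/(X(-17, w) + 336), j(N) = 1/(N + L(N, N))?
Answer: 100623/319 ≈ 315.43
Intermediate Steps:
L(m, p) = m/8
j(N) = 8/(9*N) (j(N) = 1/(N + N/8) = 1/(9*N/8) = 8/(9*N))
Q = -45 (Q = -3*15 = -45)
n(w) = 138/319 (n(w) = (731 - 593)/(-17 + 336) = 138/319)
V(M) = 7*M
n(j(-17)) - V(Q) = 138/319 - 7*(-45) = 138/319 - 1*(-315) = 138/319 + 315 = 100623/319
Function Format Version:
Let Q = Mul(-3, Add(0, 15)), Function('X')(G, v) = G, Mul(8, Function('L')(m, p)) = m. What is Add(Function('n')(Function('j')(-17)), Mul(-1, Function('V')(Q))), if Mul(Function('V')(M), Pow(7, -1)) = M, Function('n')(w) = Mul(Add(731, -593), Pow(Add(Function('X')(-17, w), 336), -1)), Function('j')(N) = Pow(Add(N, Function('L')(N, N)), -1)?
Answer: Rational(100623, 319) ≈ 315.43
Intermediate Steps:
Function('L')(m, p) = Mul(Rational(1, 8), m)
Function('j')(N) = Mul(Rational(8, 9), Pow(N, -1)) (Function('j')(N) = Pow(Add(N, Mul(Rational(1, 8), N)), -1) = Pow(Mul(Rational(9, 8), N), -1) = Mul(Rational(8, 9), Pow(N, -1)))
Q = -45 (Q = Mul(-3, 15) = -45)
Function('n')(w) = Rational(138, 319) (Function('n')(w) = Mul(Add(731, -593), Pow(Add(-17, 336), -1)) = Mul(138, Pow(319, -1)) = Mul(138, Rational(1, 319)) = Rational(138, 319))
Function('V')(M) = Mul(7, M)
Add(Function('n')(Function('j')(-17)), Mul(-1, Function('V')(Q))) = Add(Rational(138, 319), Mul(-1, Mul(7, -45))) = Add(Rational(138, 319), Mul(-1, -315)) = Add(Rational(138, 319), 315) = Rational(100623, 319)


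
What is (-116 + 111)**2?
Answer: 25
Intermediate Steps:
(-116 + 111)**2 = (-5)**2 = 25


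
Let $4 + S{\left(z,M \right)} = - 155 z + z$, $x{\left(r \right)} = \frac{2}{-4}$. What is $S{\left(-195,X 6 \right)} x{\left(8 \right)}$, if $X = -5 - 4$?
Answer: $-15013$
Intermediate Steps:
$x{\left(r \right)} = - \frac{1}{2}$ ($x{\left(r \right)} = 2 \left(- \frac{1}{4}\right) = - \frac{1}{2}$)
$X = -9$ ($X = -5 - 4 = -9$)
$S{\left(z,M \right)} = -4 - 154 z$ ($S{\left(z,M \right)} = -4 + \left(- 155 z + z\right) = -4 - 154 z$)
$S{\left(-195,X 6 \right)} x{\left(8 \right)} = \left(-4 - -30030\right) \left(- \frac{1}{2}\right) = \left(-4 + 30030\right) \left(- \frac{1}{2}\right) = 30026 \left(- \frac{1}{2}\right) = -15013$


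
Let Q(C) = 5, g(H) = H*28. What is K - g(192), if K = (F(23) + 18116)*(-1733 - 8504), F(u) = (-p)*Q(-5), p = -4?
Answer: -185663608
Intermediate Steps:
g(H) = 28*H
F(u) = 20 (F(u) = -1*(-4)*5 = 4*5 = 20)
K = -185658232 (K = (20 + 18116)*(-1733 - 8504) = 18136*(-10237) = -185658232)
K - g(192) = -185658232 - 28*192 = -185658232 - 1*5376 = -185658232 - 5376 = -185663608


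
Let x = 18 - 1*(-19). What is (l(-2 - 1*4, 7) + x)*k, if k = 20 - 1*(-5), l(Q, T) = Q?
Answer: 775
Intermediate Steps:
k = 25 (k = 20 + 5 = 25)
x = 37 (x = 18 + 19 = 37)
(l(-2 - 1*4, 7) + x)*k = ((-2 - 1*4) + 37)*25 = ((-2 - 4) + 37)*25 = (-6 + 37)*25 = 31*25 = 775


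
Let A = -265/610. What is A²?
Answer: 2809/14884 ≈ 0.18873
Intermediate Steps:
A = -53/122 (A = -265*1/610 = -53/122 ≈ -0.43443)
A² = (-53/122)² = 2809/14884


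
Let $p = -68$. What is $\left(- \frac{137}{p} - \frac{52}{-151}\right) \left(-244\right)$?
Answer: $- \frac{1477603}{2567} \approx -575.61$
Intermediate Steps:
$\left(- \frac{137}{p} - \frac{52}{-151}\right) \left(-244\right) = \left(- \frac{137}{-68} - \frac{52}{-151}\right) \left(-244\right) = \left(\left(-137\right) \left(- \frac{1}{68}\right) - - \frac{52}{151}\right) \left(-244\right) = \left(\frac{137}{68} + \frac{52}{151}\right) \left(-244\right) = \frac{24223}{10268} \left(-244\right) = - \frac{1477603}{2567}$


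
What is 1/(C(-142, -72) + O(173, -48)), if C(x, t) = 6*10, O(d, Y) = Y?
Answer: 1/12 ≈ 0.083333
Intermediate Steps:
C(x, t) = 60
1/(C(-142, -72) + O(173, -48)) = 1/(60 - 48) = 1/12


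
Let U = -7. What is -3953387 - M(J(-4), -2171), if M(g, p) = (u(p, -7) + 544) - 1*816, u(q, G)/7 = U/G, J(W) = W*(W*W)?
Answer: -3953122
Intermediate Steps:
J(W) = W³ (J(W) = W*W² = W³)
u(q, G) = -49/G (u(q, G) = 7*(-7/G) = -49/G)
M(g, p) = -265 (M(g, p) = (-49/(-7) + 544) - 1*816 = (-49*(-⅐) + 544) - 816 = (7 + 544) - 816 = 551 - 816 = -265)
-3953387 - M(J(-4), -2171) = -3953387 - 1*(-265) = -3953387 + 265 = -3953122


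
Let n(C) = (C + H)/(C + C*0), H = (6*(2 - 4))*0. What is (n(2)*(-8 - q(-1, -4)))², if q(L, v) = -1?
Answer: 49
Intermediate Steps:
H = 0 (H = (6*(-2))*0 = -12*0 = 0)
n(C) = 1 (n(C) = (C + 0)/(C + C*0) = C/(C + 0) = C/C = 1)
(n(2)*(-8 - q(-1, -4)))² = (1*(-8 - 1*(-1)))² = (1*(-8 + 1))² = (1*(-7))² = (-7)² = 49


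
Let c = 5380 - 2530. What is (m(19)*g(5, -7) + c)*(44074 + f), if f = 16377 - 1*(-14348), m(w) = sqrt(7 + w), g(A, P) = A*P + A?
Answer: 213177150 - 2243970*sqrt(26) ≈ 2.0174e+8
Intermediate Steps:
g(A, P) = A + A*P
f = 30725 (f = 16377 + 14348 = 30725)
c = 2850
(m(19)*g(5, -7) + c)*(44074 + f) = (sqrt(7 + 19)*(5*(1 - 7)) + 2850)*(44074 + 30725) = (sqrt(26)*(5*(-6)) + 2850)*74799 = (sqrt(26)*(-30) + 2850)*74799 = (-30*sqrt(26) + 2850)*74799 = (2850 - 30*sqrt(26))*74799 = 213177150 - 2243970*sqrt(26)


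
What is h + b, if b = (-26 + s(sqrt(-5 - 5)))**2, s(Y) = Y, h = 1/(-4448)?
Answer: 2962367/4448 - 52*I*sqrt(10) ≈ 666.0 - 164.44*I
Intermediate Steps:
h = -1/4448 ≈ -0.00022482
b = (-26 + I*sqrt(10))**2 (b = (-26 + sqrt(-5 - 5))**2 = (-26 + sqrt(-10))**2 = (-26 + I*sqrt(10))**2 ≈ 666.0 - 164.44*I)
h + b = -1/4448 + (26 - I*sqrt(10))**2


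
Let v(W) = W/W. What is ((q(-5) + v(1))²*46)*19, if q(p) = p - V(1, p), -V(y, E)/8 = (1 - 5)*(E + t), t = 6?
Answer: 1132704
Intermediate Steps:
v(W) = 1
V(y, E) = 192 + 32*E (V(y, E) = -8*(1 - 5)*(E + 6) = -(-32)*(6 + E) = -8*(-24 - 4*E) = 192 + 32*E)
q(p) = -192 - 31*p (q(p) = p - (192 + 32*p) = p + (-192 - 32*p) = -192 - 31*p)
((q(-5) + v(1))²*46)*19 = (((-192 - 31*(-5)) + 1)²*46)*19 = (((-192 + 155) + 1)²*46)*19 = ((-37 + 1)²*46)*19 = ((-36)²*46)*19 = (1296*46)*19 = 59616*19 = 1132704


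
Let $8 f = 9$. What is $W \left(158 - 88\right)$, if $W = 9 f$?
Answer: $\frac{2835}{4} \approx 708.75$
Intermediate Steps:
$f = \frac{9}{8}$ ($f = \frac{1}{8} \cdot 9 = \frac{9}{8} \approx 1.125$)
$W = \frac{81}{8}$ ($W = 9 \cdot \frac{9}{8} = \frac{81}{8} \approx 10.125$)
$W \left(158 - 88\right) = \frac{81 \left(158 - 88\right)}{8} = \frac{81}{8} \cdot 70 = \frac{2835}{4}$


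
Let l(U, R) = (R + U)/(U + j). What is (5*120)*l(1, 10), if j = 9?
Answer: 660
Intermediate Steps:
l(U, R) = (R + U)/(9 + U) (l(U, R) = (R + U)/(U + 9) = (R + U)/(9 + U))
(5*120)*l(1, 10) = (5*120)*((10 + 1)/(9 + 1)) = 600*(11/10) = 660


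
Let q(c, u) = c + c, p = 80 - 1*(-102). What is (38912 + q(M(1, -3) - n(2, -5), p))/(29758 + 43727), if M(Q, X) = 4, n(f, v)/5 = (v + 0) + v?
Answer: 7804/14697 ≈ 0.53099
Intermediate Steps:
n(f, v) = 10*v (n(f, v) = 5*((v + 0) + v) = 5*(v + v) = 5*(2*v) = 10*v)
p = 182 (p = 80 + 102 = 182)
q(c, u) = 2*c
(38912 + q(M(1, -3) - n(2, -5), p))/(29758 + 43727) = (38912 + 2*(4 - 10*(-5)))/(29758 + 43727) = (38912 + 2*(4 - 1*(-50)))/73485 = (38912 + 2*(4 + 50))*(1/73485) = (38912 + 2*54)*(1/73485) = (38912 + 108)*(1/73485) = 39020*(1/73485) = 7804/14697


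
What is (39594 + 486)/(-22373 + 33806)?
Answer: 13360/3811 ≈ 3.5056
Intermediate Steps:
(39594 + 486)/(-22373 + 33806) = 40080/11433 = 40080*(1/11433) = 13360/3811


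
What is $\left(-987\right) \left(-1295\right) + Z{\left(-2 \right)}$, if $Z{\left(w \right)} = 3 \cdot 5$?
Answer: $1278180$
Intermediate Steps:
$Z{\left(w \right)} = 15$
$\left(-987\right) \left(-1295\right) + Z{\left(-2 \right)} = \left(-987\right) \left(-1295\right) + 15 = 1278165 + 15 = 1278180$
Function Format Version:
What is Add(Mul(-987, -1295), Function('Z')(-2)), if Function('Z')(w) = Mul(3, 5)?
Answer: 1278180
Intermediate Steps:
Function('Z')(w) = 15
Add(Mul(-987, -1295), Function('Z')(-2)) = Add(Mul(-987, -1295), 15) = Add(1278165, 15) = 1278180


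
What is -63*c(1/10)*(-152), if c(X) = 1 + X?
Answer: 52668/5 ≈ 10534.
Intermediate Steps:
-63*c(1/10)*(-152) = -63*(1 + 1/10)*(-152) = -63*(1 + ⅒)*(-152) = -63*11/10*(-152) = -693/10*(-152) = 52668/5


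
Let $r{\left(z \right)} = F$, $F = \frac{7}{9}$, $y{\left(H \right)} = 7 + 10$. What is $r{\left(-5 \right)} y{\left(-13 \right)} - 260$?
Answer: $- \frac{2221}{9} \approx -246.78$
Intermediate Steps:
$y{\left(H \right)} = 17$
$F = \frac{7}{9}$ ($F = 7 \cdot \frac{1}{9} = \frac{7}{9} \approx 0.77778$)
$r{\left(z \right)} = \frac{7}{9}$
$r{\left(-5 \right)} y{\left(-13 \right)} - 260 = \frac{7}{9} \cdot 17 - 260 = \frac{119}{9} - 260 = - \frac{2221}{9}$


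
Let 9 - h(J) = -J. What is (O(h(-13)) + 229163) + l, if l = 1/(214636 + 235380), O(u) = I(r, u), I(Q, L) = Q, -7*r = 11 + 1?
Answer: 103126245153/450016 ≈ 2.2916e+5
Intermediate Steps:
r = -12/7 (r = -(11 + 1)/7 = -⅐*12 = -12/7 ≈ -1.7143)
h(J) = 9 + J (h(J) = 9 - (-1)*J = 9 + J)
O(u) = -12/7
l = 1/450016 ≈ 2.2221e-6
(O(h(-13)) + 229163) + l = (-12/7 + 229163) + 1/450016 = 1604129/7 + 1/450016 = 103126245153/450016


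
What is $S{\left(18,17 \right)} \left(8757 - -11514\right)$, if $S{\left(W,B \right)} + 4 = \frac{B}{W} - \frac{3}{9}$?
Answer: $- \frac{412177}{6} \approx -68696.0$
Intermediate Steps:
$S{\left(W,B \right)} = - \frac{13}{3} + \frac{B}{W}$ ($S{\left(W,B \right)} = -4 + \left(\frac{B}{W} - \frac{3}{9}\right) = -4 + \left(\frac{B}{W} - \frac{1}{3}\right) = -4 + \left(- \frac{1}{3} + \frac{B}{W}\right) = - \frac{13}{3} + \frac{B}{W}$)
$S{\left(18,17 \right)} \left(8757 - -11514\right) = \left(- \frac{13}{3} + \frac{17}{18}\right) \left(8757 - -11514\right) = \left(- \frac{13}{3} + 17 \cdot \frac{1}{18}\right) \left(8757 + 11514\right) = \left(- \frac{13}{3} + \frac{17}{18}\right) 20271 = \left(- \frac{61}{18}\right) 20271 = - \frac{412177}{6}$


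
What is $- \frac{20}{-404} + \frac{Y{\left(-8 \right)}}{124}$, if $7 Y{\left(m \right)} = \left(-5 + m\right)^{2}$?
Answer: $\frac{21409}{87668} \approx 0.24421$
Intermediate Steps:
$Y{\left(m \right)} = \frac{\left(-5 + m\right)^{2}}{7}$
$- \frac{20}{-404} + \frac{Y{\left(-8 \right)}}{124} = - \frac{20}{-404} + \frac{\frac{1}{7} \left(-5 - 8\right)^{2}}{124} = \left(-20\right) \left(- \frac{1}{404}\right) + \frac{\left(-13\right)^{2}}{7} \cdot \frac{1}{124} = \frac{5}{101} + \frac{1}{7} \cdot 169 \cdot \frac{1}{124} = \frac{5}{101} + \frac{169}{7} \cdot \frac{1}{124} = \frac{5}{101} + \frac{169}{868} = \frac{21409}{87668}$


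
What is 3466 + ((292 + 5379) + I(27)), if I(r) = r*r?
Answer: 9866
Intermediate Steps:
I(r) = r²
3466 + ((292 + 5379) + I(27)) = 3466 + ((292 + 5379) + 27²) = 3466 + (5671 + 729) = 3466 + 6400 = 9866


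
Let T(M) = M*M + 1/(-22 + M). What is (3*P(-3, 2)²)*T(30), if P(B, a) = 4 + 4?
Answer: 172824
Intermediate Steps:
P(B, a) = 8
T(M) = M² + 1/(-22 + M)
(3*P(-3, 2)²)*T(30) = (3*8²)*((1 + 30³ - 22*30²)/(-22 + 30)) = (3*64)*((1 + 27000 - 22*900)/8) = 192*((1 + 27000 - 19800)/8) = 192*((⅛)*7201) = 192*(7201/8) = 172824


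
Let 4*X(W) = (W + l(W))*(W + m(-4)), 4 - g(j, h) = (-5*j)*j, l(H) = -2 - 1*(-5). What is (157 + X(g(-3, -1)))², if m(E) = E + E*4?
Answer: 285156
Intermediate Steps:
m(E) = 5*E (m(E) = E + 4*E = 5*E)
l(H) = 3 (l(H) = -2 + 5 = 3)
g(j, h) = 4 + 5*j² (g(j, h) = 4 - (-5*j)*j = 4 - (-5)*j² = 4 + 5*j²)
X(W) = (-20 + W)*(3 + W)/4 (X(W) = ((W + 3)*(W + 5*(-4)))/4 = ((3 + W)*(W - 20))/4 = ((3 + W)*(-20 + W))/4 = ((-20 + W)*(3 + W))/4 = (-20 + W)*(3 + W)/4)
(157 + X(g(-3, -1)))² = (157 + (-15 - 17*(4 + 5*(-3)²)/4 + (4 + 5*(-3)²)²/4))² = (157 + (-15 - 17*(4 + 5*9)/4 + (4 + 5*9)²/4))² = (157 + (-15 - 17*(4 + 45)/4 + (4 + 45)²/4))² = (157 + (-15 - 17/4*49 + (¼)*49²))² = (157 + (-15 - 833/4 + (¼)*2401))² = (157 + (-15 - 833/4 + 2401/4))² = (157 + 377)² = 534² = 285156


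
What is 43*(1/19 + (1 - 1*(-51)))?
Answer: 42527/19 ≈ 2238.3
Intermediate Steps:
43*(1/19 + (1 - 1*(-51))) = 43*(1/19 + (1 + 51)) = 43*(1/19 + 52) = 43*(989/19) = 42527/19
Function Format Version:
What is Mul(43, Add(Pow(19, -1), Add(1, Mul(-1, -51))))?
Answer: Rational(42527, 19) ≈ 2238.3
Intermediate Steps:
Mul(43, Add(Pow(19, -1), Add(1, Mul(-1, -51)))) = Mul(43, Add(Rational(1, 19), Add(1, 51))) = Mul(43, Add(Rational(1, 19), 52)) = Mul(43, Rational(989, 19)) = Rational(42527, 19)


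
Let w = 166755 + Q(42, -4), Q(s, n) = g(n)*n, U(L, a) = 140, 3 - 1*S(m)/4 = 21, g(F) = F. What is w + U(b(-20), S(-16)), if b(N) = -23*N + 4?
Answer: 166911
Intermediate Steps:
b(N) = 4 - 23*N
S(m) = -72 (S(m) = 12 - 4*21 = 12 - 84 = -72)
Q(s, n) = n² (Q(s, n) = n*n = n²)
w = 166771 (w = 166755 + (-4)² = 166755 + 16 = 166771)
w + U(b(-20), S(-16)) = 166771 + 140 = 166911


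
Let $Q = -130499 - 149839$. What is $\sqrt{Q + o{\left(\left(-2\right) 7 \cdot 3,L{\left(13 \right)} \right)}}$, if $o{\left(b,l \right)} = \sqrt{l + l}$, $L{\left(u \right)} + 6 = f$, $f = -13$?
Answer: $\sqrt{-280338 + i \sqrt{38}} \approx 0.006 + 529.47 i$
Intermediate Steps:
$L{\left(u \right)} = -19$ ($L{\left(u \right)} = -6 - 13 = -19$)
$Q = -280338$ ($Q = -130499 - 149839 = -280338$)
$o{\left(b,l \right)} = \sqrt{2} \sqrt{l}$ ($o{\left(b,l \right)} = \sqrt{2 l} = \sqrt{2} \sqrt{l}$)
$\sqrt{Q + o{\left(\left(-2\right) 7 \cdot 3,L{\left(13 \right)} \right)}} = \sqrt{-280338 + \sqrt{2} \sqrt{-19}} = \sqrt{-280338 + \sqrt{2} i \sqrt{19}} = \sqrt{-280338 + i \sqrt{38}}$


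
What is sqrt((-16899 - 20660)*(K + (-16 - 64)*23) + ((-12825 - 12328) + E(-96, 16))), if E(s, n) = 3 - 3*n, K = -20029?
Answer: 3*sqrt(91261397) ≈ 28659.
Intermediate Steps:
sqrt((-16899 - 20660)*(K + (-16 - 64)*23) + ((-12825 - 12328) + E(-96, 16))) = sqrt((-16899 - 20660)*(-20029 + (-16 - 64)*23) + ((-12825 - 12328) + (3 - 3*16))) = sqrt(-37559*(-20029 - 80*23) + (-25153 + (3 - 48))) = sqrt(-37559*(-20029 - 1840) + (-25153 - 45)) = sqrt(-37559*(-21869) - 25198) = sqrt(821377771 - 25198) = sqrt(821352573) = 3*sqrt(91261397)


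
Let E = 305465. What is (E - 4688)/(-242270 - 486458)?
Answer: -300777/728728 ≈ -0.41274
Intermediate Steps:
(E - 4688)/(-242270 - 486458) = (305465 - 4688)/(-242270 - 486458) = 300777/(-728728) = 300777*(-1/728728) = -300777/728728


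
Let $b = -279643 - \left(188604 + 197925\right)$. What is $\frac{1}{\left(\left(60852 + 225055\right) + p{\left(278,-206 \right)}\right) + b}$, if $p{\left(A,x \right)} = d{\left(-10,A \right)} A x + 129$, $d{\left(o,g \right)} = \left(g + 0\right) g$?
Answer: $- \frac{1}{4426280248} \approx -2.2592 \cdot 10^{-10}$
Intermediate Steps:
$d{\left(o,g \right)} = g^{2}$ ($d{\left(o,g \right)} = g g = g^{2}$)
$p{\left(A,x \right)} = 129 + x A^{3}$ ($p{\left(A,x \right)} = A^{2} A x + 129 = A^{3} x + 129 = x A^{3} + 129 = 129 + x A^{3}$)
$b = -666172$ ($b = -279643 - 386529 = -666172$)
$\frac{1}{\left(\left(60852 + 225055\right) + p{\left(278,-206 \right)}\right) + b} = \frac{1}{\left(\left(60852 + 225055\right) + \left(129 - 206 \cdot 278^{3}\right)\right) - 666172} = \frac{1}{\left(285907 + \left(129 - 4425900112\right)\right) - 666172} = \frac{1}{\left(285907 - 4425899983\right) - 666172} = \frac{1}{-4425614076 - 666172} = \frac{1}{-4426280248} = - \frac{1}{4426280248}$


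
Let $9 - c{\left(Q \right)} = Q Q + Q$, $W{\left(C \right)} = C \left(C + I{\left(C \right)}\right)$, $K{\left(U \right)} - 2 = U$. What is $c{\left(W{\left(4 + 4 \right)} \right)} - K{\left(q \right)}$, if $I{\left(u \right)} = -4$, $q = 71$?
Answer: $-1120$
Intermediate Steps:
$K{\left(U \right)} = 2 + U$
$W{\left(C \right)} = C \left(-4 + C\right)$ ($W{\left(C \right)} = C \left(C - 4\right) = C \left(-4 + C\right)$)
$c{\left(Q \right)} = 9 - Q - Q^{2}$ ($c{\left(Q \right)} = 9 - \left(Q Q + Q\right) = 9 - \left(Q^{2} + Q\right) = 9 - \left(Q + Q^{2}\right) = 9 - Q - Q^{2}$)
$c{\left(W{\left(4 + 4 \right)} \right)} - K{\left(q \right)} = \left(9 - \left(4 + 4\right) \left(-4 + \left(4 + 4\right)\right) - \left(\left(4 + 4\right) \left(-4 + \left(4 + 4\right)\right)\right)^{2}\right) - \left(2 + 71\right) = \left(9 - 8 \left(-4 + 8\right) - \left(8 \left(-4 + 8\right)\right)^{2}\right) - 73 = \left(9 - 8 \cdot 4 - \left(8 \cdot 4\right)^{2}\right) - 73 = \left(9 - 32 - 32^{2}\right) - 73 = \left(9 - 32 - 1024\right) - 73 = -1047 - 73 = -1120$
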